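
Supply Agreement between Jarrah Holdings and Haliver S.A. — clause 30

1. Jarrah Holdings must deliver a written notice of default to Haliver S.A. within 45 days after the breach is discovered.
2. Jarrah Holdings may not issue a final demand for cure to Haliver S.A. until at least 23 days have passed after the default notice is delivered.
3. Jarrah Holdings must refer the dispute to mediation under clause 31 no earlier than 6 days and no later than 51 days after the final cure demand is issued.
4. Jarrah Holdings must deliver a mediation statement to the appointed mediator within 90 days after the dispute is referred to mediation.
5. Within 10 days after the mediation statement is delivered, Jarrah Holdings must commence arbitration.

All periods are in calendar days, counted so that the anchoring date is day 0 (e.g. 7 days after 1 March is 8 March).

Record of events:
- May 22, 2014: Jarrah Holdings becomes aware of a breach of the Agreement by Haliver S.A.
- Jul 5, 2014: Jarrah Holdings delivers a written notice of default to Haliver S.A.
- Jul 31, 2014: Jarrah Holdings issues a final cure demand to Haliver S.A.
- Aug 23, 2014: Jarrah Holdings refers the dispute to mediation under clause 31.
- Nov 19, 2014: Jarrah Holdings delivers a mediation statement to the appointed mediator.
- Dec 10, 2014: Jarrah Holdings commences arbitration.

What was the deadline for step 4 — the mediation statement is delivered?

Nov 21, 2014

Step 4 runs from Aug 23, 2014, when the dispute is referred to mediation. 90 days after Aug 23, 2014 is Nov 21, 2014.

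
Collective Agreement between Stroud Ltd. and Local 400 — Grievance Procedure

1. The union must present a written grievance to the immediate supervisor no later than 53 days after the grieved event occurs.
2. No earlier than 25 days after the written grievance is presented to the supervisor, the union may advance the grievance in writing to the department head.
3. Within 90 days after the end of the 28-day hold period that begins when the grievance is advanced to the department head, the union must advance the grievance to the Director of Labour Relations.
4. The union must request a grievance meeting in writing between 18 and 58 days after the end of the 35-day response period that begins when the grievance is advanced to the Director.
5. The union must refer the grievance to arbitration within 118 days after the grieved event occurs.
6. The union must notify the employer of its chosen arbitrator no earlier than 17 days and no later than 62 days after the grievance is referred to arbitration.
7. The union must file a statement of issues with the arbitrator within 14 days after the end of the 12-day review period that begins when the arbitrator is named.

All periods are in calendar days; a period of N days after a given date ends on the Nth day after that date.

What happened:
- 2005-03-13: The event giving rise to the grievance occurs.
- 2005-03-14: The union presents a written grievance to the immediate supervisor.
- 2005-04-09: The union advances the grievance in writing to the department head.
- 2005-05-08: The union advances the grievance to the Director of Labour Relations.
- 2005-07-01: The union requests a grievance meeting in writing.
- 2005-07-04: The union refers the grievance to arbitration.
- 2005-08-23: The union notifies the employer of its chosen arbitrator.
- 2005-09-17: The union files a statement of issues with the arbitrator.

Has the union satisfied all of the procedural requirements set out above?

Yes

(1) due by 2005-03-13 + 53 days = 2005-05-05; completed 2005-03-14, before the deadline.
(2) permitted from 2005-03-14 + 25 days = 2005-04-08 onward; done 2005-04-09, after the minimum wait.
(3) due by 2005-05-07 + 90 days = 2005-08-05; 2005-05-08 is within that limit.
(4) the permitted window runs from 2005-06-12 + 18 = 2005-06-30 to 2005-06-12 + 58 = 2005-08-09; done 2005-07-01, which is between those dates.
(5) due by 2005-03-13 + 118 days = 2005-07-09; 2005-07-04 is within that limit.
(6) the permitted window runs from 2005-07-04 + 17 = 2005-07-21 to 2005-07-04 + 62 = 2005-09-04; done 2005-08-23 — within the window.
(7) due by 2005-09-04 + 14 days = 2005-09-18; done 2005-09-17 — timely.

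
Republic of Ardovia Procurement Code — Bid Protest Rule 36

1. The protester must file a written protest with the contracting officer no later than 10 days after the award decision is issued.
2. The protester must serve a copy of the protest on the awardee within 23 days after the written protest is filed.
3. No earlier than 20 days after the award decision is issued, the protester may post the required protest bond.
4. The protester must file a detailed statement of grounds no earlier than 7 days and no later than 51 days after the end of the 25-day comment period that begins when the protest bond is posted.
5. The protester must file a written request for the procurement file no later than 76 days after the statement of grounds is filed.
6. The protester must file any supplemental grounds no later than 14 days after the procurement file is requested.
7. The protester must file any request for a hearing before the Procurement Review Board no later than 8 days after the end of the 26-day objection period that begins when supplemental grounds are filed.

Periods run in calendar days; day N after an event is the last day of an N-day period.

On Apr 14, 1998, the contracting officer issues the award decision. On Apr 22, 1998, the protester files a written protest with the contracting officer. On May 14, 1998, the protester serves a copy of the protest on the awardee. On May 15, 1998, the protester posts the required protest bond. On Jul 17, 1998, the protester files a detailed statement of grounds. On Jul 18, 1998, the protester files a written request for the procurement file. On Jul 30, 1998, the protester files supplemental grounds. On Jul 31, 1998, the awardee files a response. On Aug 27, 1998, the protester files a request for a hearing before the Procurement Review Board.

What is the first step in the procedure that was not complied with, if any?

None — every step was satisfied

(1) due by Apr 14, 1998 + 10 days = Apr 24, 1998; done Apr 22, 1998 — timely.
(2) due by Apr 22, 1998 + 23 days = May 15, 1998; done May 14, 1998 — timely.
(3) permitted from Apr 14, 1998 + 20 days = May 4, 1998 onward; done May 15, 1998, after the minimum wait.
(4) the permitted window runs from Jun 9, 1998 + 7 = Jun 16, 1998 to Jun 9, 1998 + 51 = Jul 30, 1998; done Jul 17, 1998, which is between those dates.
(5) due by Jul 17, 1998 + 76 days = Oct 1, 1998; completed Jul 18, 1998, before the deadline.
(6) due by Jul 18, 1998 + 14 days = Aug 1, 1998; completed Jul 30, 1998, before the deadline.
(7) due by Aug 25, 1998 + 8 days = Sep 2, 1998; completed Aug 27, 1998, before the deadline.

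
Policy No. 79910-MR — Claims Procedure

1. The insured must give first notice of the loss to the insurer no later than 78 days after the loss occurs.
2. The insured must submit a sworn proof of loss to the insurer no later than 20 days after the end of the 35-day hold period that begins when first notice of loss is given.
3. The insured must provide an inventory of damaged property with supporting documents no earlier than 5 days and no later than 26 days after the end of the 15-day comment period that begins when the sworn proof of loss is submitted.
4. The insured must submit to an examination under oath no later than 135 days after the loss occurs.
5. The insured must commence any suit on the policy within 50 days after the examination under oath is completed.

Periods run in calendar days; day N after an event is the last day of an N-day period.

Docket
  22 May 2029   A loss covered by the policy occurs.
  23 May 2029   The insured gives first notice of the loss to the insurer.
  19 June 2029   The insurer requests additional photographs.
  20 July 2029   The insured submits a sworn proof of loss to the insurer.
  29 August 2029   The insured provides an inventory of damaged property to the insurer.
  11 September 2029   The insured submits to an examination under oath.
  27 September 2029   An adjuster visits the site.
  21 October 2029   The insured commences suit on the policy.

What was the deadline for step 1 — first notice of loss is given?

Step 1 runs from 22 May 2029, when the loss occurs. 78 days after 22 May 2029 is 8 August 2029.

8 August 2029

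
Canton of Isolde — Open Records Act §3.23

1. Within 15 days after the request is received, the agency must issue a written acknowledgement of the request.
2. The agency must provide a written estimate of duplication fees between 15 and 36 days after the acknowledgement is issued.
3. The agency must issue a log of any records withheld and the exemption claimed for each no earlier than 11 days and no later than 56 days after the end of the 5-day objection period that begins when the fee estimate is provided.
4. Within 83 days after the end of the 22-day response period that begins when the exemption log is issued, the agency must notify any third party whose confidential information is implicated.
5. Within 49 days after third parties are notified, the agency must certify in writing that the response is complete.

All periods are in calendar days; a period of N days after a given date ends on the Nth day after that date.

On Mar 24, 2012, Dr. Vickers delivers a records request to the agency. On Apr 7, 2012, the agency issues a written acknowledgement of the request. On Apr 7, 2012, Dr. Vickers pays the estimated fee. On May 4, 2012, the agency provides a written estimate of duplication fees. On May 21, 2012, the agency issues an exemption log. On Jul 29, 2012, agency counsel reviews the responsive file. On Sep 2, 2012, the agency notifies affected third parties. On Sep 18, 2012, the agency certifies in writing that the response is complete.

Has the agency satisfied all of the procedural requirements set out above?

Yes

Step 1: 15 days after Mar 24, 2012 (when the request is received) is Apr 8, 2012; done Apr 7, 2012 — timely.
Step 2: the window is 15–36 days after Apr 7, 2012 (when the acknowledgement is issued), so Apr 22, 2012 through May 13, 2012; done May 4, 2012 — within the window.
Step 3: the window is 11–56 days after May 9, 2012 (end of the 5-day objection period, which began when the fee estimate is provided on May 4, 2012), so May 20, 2012 through Jul 4, 2012; done May 21, 2012 — within the window.
Step 4: 83 days after Jun 12, 2012 (end of the 22-day response period, which began when the exemption log is issued on May 21, 2012) is Sep 3, 2012; done Sep 2, 2012 — timely.
Step 5: 49 days after Sep 2, 2012 (when third parties are notified) is Oct 21, 2012; Sep 18, 2012 is within that limit.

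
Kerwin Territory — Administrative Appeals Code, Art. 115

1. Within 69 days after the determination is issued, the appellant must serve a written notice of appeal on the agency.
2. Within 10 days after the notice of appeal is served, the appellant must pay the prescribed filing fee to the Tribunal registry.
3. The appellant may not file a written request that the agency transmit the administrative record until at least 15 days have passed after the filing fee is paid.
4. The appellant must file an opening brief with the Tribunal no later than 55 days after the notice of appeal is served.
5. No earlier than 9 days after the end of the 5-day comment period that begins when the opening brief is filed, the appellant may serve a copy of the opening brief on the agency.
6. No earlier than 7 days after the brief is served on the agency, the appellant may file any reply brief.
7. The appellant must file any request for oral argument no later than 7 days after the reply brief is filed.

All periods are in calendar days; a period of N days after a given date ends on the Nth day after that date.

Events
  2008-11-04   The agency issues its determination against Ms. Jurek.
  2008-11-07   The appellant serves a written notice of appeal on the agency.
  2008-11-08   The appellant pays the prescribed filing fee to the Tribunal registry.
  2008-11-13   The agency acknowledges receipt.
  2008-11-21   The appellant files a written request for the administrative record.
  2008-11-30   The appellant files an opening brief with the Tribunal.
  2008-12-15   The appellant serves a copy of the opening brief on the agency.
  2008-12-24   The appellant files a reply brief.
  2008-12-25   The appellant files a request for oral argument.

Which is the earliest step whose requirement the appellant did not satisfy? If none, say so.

Step 3

(1) due by 2008-11-04 + 69 days = 2009-01-12; completed 2008-11-07, before the deadline.
(2) due by 2008-11-07 + 10 days = 2008-11-17; 2008-11-08 is within that limit.
(3) permitted from 2008-11-08 + 15 days = 2008-11-23 onward; 2008-11-21 is 2 days before the earliest permitted date.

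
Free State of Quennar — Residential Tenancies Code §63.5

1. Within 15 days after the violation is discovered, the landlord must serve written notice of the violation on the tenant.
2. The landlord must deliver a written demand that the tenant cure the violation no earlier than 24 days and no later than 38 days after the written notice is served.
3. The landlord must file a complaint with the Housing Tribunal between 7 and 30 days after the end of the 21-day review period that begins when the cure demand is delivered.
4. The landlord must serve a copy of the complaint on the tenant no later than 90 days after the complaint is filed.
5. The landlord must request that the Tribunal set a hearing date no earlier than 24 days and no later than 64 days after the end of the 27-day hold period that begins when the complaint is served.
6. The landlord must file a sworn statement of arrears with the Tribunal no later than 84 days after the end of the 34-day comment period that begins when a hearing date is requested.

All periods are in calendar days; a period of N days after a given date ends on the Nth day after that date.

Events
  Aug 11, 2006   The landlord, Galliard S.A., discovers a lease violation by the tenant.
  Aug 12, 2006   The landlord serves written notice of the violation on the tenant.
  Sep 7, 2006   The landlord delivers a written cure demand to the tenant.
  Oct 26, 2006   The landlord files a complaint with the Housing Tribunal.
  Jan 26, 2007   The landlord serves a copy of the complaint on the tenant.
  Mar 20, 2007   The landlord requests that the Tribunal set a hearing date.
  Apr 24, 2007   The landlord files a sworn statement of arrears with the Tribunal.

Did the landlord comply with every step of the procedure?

No

Step 1 — counting 15 days from Aug 11, 2006 (when the violation is discovered) gives a deadline of Aug 26, 2006; Aug 12, 2006 is within that limit.
Step 2 — 24 and 38 days from Aug 12, 2006 (when the written notice is served) are Sep 5, 2006 and Sep 19, 2006 respectively; done Sep 7, 2006, which is between those dates.
Step 3 — 7 and 30 days from Sep 28, 2006 (end of the 21-day review period, which began when the cure demand is delivered on Sep 7, 2006) are Oct 5, 2006 and Oct 28, 2006 respectively; done Oct 26, 2006 — within the window.
Step 4 — counting 90 days from Oct 26, 2006 (when the complaint is filed) gives a deadline of Jan 24, 2007; done Jan 26, 2007 — 2 days late.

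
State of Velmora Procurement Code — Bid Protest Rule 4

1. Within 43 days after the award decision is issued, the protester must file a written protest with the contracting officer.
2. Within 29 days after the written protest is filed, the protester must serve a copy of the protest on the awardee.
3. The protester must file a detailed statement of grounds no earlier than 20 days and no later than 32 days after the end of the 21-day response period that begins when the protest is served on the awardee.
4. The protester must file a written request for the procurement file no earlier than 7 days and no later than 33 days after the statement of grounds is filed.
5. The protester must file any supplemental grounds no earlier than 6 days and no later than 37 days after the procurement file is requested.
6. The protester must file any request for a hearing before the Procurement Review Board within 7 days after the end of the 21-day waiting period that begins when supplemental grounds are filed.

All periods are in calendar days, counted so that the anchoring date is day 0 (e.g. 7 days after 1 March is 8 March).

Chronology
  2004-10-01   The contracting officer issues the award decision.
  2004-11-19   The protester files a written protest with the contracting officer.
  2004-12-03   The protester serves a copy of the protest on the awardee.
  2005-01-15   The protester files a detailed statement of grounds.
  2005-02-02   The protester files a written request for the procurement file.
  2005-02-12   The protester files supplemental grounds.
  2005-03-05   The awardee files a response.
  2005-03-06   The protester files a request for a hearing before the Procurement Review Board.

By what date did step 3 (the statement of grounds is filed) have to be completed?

2005-01-25

The protest is served on the awardee on 2004-12-03; the 21-day response period therefore ends 2004-12-24, and step 3 runs from that date. The window is 20–32 days after 2004-12-24; it closes on 2005-01-25.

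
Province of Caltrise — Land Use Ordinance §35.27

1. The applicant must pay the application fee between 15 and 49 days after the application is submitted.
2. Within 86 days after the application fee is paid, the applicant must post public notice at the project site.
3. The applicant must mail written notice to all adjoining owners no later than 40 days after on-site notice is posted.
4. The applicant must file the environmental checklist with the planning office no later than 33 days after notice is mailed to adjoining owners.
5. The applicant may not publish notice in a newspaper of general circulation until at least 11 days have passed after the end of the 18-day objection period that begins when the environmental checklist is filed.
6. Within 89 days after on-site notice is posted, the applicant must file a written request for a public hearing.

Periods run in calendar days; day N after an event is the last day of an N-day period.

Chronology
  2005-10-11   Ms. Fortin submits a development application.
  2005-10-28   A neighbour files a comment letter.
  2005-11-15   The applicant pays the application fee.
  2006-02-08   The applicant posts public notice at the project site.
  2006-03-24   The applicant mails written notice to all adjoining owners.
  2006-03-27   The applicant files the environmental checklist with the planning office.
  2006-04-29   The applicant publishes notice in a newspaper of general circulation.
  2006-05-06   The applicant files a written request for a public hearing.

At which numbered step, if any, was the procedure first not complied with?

Step 3

(1) the permitted window runs from 2005-10-11 + 15 = 2005-10-26 to 2005-10-11 + 49 = 2005-11-29; done 2005-11-15, which is between those dates.
(2) due by 2005-11-15 + 86 days = 2006-02-09; completed 2006-02-08, before the deadline.
(3) due by 2006-02-08 + 40 days = 2006-03-20; not done until 2006-03-24, 4 days after the deadline.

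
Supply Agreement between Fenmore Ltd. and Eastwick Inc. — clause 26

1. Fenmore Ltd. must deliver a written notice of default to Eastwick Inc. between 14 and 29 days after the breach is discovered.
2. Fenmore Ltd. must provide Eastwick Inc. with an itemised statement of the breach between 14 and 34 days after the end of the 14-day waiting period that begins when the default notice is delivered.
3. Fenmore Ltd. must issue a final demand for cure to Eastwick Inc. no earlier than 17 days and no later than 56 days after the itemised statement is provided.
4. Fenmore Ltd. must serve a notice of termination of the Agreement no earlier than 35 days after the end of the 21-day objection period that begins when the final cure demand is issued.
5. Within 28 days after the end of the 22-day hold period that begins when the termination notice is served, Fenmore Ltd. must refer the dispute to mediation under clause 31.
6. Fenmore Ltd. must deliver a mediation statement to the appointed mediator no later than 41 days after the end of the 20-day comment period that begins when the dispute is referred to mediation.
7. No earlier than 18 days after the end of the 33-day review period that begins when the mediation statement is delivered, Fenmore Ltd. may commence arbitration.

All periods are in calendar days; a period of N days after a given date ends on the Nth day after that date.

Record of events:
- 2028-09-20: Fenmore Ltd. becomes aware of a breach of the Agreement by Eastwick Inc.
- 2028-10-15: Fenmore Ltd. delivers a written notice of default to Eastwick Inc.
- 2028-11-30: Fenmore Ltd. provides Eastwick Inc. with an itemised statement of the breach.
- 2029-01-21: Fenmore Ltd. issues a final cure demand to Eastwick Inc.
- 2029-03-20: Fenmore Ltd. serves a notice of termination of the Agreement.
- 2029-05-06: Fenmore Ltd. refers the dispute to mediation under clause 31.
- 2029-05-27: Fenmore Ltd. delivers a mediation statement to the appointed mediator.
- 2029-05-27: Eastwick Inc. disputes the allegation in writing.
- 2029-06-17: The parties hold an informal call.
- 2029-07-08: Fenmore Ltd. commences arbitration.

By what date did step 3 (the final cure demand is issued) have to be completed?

2029-01-25

Step 3 runs from 2028-11-30, when the itemised statement is provided. The window is 17–56 days after 2028-11-30; it closes on 2029-01-25.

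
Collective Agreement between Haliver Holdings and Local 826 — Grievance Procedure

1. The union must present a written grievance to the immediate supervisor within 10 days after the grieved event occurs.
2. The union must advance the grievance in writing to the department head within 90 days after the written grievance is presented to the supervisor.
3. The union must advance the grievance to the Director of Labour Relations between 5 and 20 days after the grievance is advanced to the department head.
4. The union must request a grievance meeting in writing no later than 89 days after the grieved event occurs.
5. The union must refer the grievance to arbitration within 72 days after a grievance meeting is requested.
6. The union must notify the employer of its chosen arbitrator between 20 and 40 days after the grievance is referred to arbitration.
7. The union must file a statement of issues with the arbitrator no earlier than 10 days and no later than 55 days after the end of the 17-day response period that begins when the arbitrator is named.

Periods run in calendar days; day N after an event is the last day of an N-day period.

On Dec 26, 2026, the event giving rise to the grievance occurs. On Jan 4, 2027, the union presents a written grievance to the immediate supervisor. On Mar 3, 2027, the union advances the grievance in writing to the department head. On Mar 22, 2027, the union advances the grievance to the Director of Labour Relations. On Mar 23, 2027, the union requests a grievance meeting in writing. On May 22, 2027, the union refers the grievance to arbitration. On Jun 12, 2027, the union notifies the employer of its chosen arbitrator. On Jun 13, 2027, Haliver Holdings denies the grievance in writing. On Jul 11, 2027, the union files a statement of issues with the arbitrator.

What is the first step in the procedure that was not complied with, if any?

None — every step was satisfied

Step 1 — counting 10 days from Dec 26, 2026 (when the grieved event occurs) gives a deadline of Jan 5, 2027; Jan 4, 2027 is within that limit.
Step 2 — counting 90 days from Jan 4, 2027 (when the written grievance is presented to the supervisor) gives a deadline of Apr 4, 2027; completed Mar 3, 2027, before the deadline.
Step 3 — 5 and 20 days from Mar 3, 2027 (when the grievance is advanced to the department head) are Mar 8, 2027 and Mar 23, 2027 respectively; done Mar 22, 2027 — within the window.
Step 4 — counting 89 days from Dec 26, 2026 (when the grieved event occurs) gives a deadline of Mar 25, 2027; done Mar 23, 2027 — timely.
Step 5 — counting 72 days from Mar 23, 2027 (when a grievance meeting is requested) gives a deadline of Jun 3, 2027; completed May 22, 2027, before the deadline.
Step 6 — 20 and 40 days from May 22, 2027 (when the grievance is referred to arbitration) are Jun 11, 2027 and Jul 1, 2027 respectively; done Jun 12, 2027, which is between those dates.
Step 7 — 10 and 55 days from Jun 29, 2027 (end of the 17-day response period, which began when the arbitrator is named on Jun 12, 2027) are Jul 9, 2027 and Aug 23, 2027 respectively; Jul 11, 2027 falls inside that range.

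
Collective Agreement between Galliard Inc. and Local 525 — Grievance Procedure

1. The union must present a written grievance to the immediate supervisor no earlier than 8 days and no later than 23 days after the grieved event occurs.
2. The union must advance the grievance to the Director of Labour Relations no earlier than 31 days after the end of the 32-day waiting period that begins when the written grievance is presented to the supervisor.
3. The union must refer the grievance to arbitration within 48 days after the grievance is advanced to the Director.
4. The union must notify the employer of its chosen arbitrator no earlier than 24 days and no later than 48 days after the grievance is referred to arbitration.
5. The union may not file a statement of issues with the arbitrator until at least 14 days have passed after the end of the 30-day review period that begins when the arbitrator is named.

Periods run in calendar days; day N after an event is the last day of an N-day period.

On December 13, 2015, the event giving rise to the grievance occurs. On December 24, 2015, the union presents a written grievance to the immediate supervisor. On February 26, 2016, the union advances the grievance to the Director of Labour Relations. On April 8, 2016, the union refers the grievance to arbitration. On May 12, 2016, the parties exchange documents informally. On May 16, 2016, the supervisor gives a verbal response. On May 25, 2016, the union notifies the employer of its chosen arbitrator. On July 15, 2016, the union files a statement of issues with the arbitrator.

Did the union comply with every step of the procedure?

(1) the permitted window runs from December 13, 2015 + 8 = December 21, 2015 to December 13, 2015 + 23 = January 5, 2016; December 24, 2015 falls inside that range.
(2) permitted from January 25, 2016 + 31 days = February 25, 2016 onward; February 26, 2016 is on or after that date.
(3) due by February 26, 2016 + 48 days = April 14, 2016; completed April 8, 2016, before the deadline.
(4) the permitted window runs from April 8, 2016 + 24 = May 2, 2016 to April 8, 2016 + 48 = May 26, 2016; done May 25, 2016 — within the window.
(5) permitted from June 24, 2016 + 14 days = July 8, 2016 onward; done July 15, 2016 — permitted.

Yes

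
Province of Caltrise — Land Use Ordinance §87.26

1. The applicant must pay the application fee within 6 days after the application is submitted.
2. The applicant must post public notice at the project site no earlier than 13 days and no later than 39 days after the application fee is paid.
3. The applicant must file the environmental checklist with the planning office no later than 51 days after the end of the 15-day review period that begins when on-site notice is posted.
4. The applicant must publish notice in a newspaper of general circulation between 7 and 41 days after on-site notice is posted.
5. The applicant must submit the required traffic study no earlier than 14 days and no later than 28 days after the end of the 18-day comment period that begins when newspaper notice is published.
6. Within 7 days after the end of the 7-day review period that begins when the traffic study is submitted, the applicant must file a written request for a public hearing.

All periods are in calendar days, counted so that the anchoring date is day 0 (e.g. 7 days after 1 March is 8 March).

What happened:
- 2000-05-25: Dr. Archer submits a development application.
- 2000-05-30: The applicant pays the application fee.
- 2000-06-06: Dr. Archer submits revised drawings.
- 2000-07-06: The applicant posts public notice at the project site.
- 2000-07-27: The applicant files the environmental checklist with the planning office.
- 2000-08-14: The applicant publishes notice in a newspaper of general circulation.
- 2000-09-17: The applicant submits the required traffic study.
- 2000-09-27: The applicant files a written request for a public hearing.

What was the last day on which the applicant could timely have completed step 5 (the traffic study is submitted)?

2000-09-29

Newspaper notice is published on 2000-08-14; the 18-day comment period therefore ends 2000-09-01, and step 5 runs from that date. The window is 14–28 days after 2000-09-01; it closes on 2000-09-29.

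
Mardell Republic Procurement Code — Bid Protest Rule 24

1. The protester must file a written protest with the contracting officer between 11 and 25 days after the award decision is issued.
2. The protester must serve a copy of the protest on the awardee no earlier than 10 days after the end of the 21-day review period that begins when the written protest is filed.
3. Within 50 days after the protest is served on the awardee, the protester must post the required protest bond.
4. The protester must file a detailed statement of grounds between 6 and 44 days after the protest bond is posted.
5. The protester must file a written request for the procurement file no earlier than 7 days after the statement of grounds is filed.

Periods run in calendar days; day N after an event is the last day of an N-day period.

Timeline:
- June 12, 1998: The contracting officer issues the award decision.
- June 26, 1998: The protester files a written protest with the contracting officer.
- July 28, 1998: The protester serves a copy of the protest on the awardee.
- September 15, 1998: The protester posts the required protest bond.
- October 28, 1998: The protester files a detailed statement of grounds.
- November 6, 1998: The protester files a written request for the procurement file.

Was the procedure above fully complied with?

Yes

Step 1 — 11 and 25 days from June 12, 1998 (when the award decision is issued) are June 23, 1998 and July 7, 1998 respectively; June 26, 1998 falls inside that range.
Step 2 — must wait 10 days from July 17, 1998 (end of the 21-day review period, which began when the written protest is filed on June 26, 1998), so not before July 27, 1998; done July 28, 1998, after the minimum wait.
Step 3 — counting 50 days from July 28, 1998 (when the protest is served on the awardee) gives a deadline of September 16, 1998; completed September 15, 1998, before the deadline.
Step 4 — 6 and 44 days from September 15, 1998 (when the protest bond is posted) are September 21, 1998 and October 29, 1998 respectively; done October 28, 1998 — within the window.
Step 5 — must wait 7 days from October 28, 1998 (when the statement of grounds is filed), so not before November 4, 1998; done November 6, 1998 — permitted.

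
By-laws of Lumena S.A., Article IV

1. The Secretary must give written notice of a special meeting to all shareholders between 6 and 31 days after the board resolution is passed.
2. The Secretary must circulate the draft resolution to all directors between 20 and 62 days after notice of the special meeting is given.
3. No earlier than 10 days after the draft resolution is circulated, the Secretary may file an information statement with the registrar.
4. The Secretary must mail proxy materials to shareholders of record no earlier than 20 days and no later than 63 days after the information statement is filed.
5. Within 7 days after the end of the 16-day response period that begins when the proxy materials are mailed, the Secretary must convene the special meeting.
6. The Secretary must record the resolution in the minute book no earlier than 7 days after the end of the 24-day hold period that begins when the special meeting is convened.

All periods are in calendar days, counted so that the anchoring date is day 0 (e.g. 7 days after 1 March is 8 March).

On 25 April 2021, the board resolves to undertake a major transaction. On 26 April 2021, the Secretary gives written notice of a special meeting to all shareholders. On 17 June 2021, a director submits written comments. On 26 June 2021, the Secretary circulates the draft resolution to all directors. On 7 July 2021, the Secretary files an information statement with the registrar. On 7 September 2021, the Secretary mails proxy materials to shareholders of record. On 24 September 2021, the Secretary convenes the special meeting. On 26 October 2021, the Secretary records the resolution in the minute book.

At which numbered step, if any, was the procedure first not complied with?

Step 1 — 6 and 31 days from 25 April 2021 (when the board resolution is passed) are 1 May 2021 and 26 May 2021 respectively; done 26 April 2021 — 5 days before the window opened.
No need to go further; step 1 was not satisfied.

Step 1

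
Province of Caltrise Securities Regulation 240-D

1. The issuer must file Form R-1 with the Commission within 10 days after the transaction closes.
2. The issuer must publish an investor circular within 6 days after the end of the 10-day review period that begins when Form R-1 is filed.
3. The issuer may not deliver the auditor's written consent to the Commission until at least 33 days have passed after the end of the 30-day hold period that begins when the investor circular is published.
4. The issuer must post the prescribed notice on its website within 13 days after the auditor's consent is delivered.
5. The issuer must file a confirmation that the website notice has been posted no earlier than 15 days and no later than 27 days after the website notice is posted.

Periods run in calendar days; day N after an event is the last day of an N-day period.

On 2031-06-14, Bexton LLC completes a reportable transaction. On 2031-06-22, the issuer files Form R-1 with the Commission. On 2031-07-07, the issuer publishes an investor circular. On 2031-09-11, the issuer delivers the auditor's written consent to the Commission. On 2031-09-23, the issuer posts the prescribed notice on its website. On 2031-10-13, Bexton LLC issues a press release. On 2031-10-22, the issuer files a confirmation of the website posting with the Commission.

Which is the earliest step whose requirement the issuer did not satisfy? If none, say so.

Step 5

(1) due by 2031-06-14 + 10 days = 2031-06-24; done 2031-06-22 — timely.
(2) due by 2031-07-02 + 6 days = 2031-07-08; done 2031-07-07 — timely.
(3) permitted from 2031-08-06 + 33 days = 2031-09-08 onward; 2031-09-11 is on or after that date.
(4) due by 2031-09-11 + 13 days = 2031-09-24; 2031-09-23 is within that limit.
(5) the permitted window runs from 2031-09-23 + 15 = 2031-10-08 to 2031-09-23 + 27 = 2031-10-20; 2031-10-22 is 2 days past the end of the window.
The procedure was therefore not followed at step 5.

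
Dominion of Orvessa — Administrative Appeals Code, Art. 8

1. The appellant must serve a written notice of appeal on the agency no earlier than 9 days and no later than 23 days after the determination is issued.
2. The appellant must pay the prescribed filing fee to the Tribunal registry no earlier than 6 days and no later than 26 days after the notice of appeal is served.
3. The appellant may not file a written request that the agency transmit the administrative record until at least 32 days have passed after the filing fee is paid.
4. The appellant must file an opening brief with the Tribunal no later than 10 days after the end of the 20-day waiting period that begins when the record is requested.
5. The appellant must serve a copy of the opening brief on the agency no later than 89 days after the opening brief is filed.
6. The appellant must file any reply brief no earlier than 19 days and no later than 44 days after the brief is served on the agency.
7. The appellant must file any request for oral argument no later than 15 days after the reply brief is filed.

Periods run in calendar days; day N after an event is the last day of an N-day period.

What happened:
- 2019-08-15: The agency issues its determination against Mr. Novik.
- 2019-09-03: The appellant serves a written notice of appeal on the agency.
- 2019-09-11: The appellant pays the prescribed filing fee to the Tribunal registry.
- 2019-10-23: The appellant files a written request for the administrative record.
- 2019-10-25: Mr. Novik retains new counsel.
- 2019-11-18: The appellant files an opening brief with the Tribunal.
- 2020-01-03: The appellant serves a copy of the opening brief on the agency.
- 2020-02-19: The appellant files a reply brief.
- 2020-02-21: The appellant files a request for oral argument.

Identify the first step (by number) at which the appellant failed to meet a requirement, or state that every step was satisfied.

(1) the permitted window runs from 2019-08-15 + 9 = 2019-08-24 to 2019-08-15 + 23 = 2019-09-07; done 2019-09-03, which is between those dates.
(2) the permitted window runs from 2019-09-03 + 6 = 2019-09-09 to 2019-09-03 + 26 = 2019-09-29; done 2019-09-11 — within the window.
(3) permitted from 2019-09-11 + 32 days = 2019-10-13 onward; done 2019-10-23 — permitted.
(4) due by 2019-11-12 + 10 days = 2019-11-22; 2019-11-18 is within that limit.
(5) due by 2019-11-18 + 89 days = 2020-02-15; done 2020-01-03 — timely.
(6) the permitted window runs from 2020-01-03 + 19 = 2020-01-22 to 2020-01-03 + 44 = 2020-02-16; 2020-02-19 is 3 days past the end of the window.
The analysis stops there.

Step 6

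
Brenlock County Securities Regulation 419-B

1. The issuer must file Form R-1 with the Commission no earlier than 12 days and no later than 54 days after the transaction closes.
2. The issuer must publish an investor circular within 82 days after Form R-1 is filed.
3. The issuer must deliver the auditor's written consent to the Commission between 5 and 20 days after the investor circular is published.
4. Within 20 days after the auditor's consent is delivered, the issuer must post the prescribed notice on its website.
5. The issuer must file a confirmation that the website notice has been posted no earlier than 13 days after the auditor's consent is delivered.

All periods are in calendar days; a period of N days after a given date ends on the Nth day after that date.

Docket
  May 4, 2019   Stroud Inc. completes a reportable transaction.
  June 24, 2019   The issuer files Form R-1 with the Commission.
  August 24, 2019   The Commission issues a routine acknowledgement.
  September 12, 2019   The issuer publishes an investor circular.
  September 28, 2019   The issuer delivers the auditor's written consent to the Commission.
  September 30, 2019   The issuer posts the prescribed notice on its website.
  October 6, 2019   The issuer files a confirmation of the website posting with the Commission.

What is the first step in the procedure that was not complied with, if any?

Step 5

Step 1 — 12 and 54 days from May 4, 2019 (when the transaction closes) are May 16, 2019 and June 27, 2019 respectively; done June 24, 2019 — within the window.
Step 2 — counting 82 days from June 24, 2019 (when Form R-1 is filed) gives a deadline of September 14, 2019; completed September 12, 2019, before the deadline.
Step 3 — 5 and 20 days from September 12, 2019 (when the investor circular is published) are September 17, 2019 and October 2, 2019 respectively; done September 28, 2019 — within the window.
Step 4 — counting 20 days from September 28, 2019 (when the auditor's consent is delivered) gives a deadline of October 18, 2019; September 30, 2019 is within that limit.
Step 5 — must wait 13 days from September 28, 2019 (when the auditor's consent is delivered), so not before October 11, 2019; done October 6, 2019 — 5 days too early.
That is the first point of non-compliance.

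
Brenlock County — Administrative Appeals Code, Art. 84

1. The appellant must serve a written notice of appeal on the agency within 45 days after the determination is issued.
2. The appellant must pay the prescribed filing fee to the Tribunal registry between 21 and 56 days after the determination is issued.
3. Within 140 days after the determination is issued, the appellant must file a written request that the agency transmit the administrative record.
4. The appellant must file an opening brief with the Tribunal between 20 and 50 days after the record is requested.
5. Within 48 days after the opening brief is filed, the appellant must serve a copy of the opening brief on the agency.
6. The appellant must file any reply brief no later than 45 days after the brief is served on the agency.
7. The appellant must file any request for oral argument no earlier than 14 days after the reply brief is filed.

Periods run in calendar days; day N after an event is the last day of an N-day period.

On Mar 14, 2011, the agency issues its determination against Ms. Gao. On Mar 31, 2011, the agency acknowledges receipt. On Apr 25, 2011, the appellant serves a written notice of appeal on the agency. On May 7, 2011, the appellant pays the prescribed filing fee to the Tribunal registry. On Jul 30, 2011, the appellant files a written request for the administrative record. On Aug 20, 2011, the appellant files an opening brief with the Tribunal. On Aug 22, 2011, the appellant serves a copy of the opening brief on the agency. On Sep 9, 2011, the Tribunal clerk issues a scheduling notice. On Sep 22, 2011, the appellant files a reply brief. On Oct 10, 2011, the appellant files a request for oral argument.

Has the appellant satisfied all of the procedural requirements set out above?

Step 1: 45 days after Mar 14, 2011 (when the determination is issued) is Apr 28, 2011; Apr 25, 2011 is within that limit.
Step 2: the window is 21–56 days after Mar 14, 2011 (when the determination is issued), so Apr 4, 2011 through May 9, 2011; done May 7, 2011 — within the window.
Step 3: 140 days after Mar 14, 2011 (when the determination is issued) is Aug 1, 2011; Jul 30, 2011 is within that limit.
Step 4: the window is 20–50 days after Jul 30, 2011 (when the record is requested), so Aug 19, 2011 through Sep 18, 2011; done Aug 20, 2011 — within the window.
Step 5: 48 days after Aug 20, 2011 (when the opening brief is filed) is Oct 7, 2011; Aug 22, 2011 is within that limit.
Step 6: 45 days after Aug 22, 2011 (when the brief is served on the agency) is Oct 6, 2011; Sep 22, 2011 is within that limit.
Step 7: the earliest permitted date is 14 days after Sep 22, 2011 (when the reply brief is filed), i.e. Oct 6, 2011; done Oct 10, 2011 — permitted.

Yes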